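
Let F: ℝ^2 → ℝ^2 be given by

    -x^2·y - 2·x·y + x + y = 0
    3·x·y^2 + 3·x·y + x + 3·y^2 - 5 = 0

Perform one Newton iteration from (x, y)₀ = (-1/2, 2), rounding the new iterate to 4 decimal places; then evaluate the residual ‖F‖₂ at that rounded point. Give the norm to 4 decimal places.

4.2042

At (-1/2, 2): F = (3.0000, -2.5000).
Jacobian J = [[-2·x·y - 2·y + 1, -x^2 - 2·x + 1], [3·y^2 + 3·y + 1, 6·x·y + 3·x + 6·y]].
At the point, J = [[-1.0000, 1.7500], [19.0000, 4.5000]] (det J = -37.7500).
Solving J·Δ = −F gives Δ = (0.4735, -1.4437).
Then the next iterate is (x, y)₁ = (-0.0265, 0.5563).
Re-evaluating at (-0.0265, 0.5563): F = (0.558893, -4.166920), so ‖F‖₂ = 4.2042.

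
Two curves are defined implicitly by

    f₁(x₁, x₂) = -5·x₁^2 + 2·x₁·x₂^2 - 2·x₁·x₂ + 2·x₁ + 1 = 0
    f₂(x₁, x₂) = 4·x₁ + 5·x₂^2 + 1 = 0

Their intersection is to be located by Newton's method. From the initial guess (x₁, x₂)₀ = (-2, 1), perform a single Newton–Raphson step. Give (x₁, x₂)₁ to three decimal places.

At (-2, 1): F = (-23.000, -2.000).
Jacobian J = [[-10·x₁ + 2·x₂^2 - 2·x₂ + 2, 4·x₁·x₂ - 2·x₁], [4, 10·x₂]].
At the point, J = [[22.000, -4.000], [4.000, 10.000]] (det J = 236.000).
Solving J·Δ = −F gives Δ = (1.008, -0.203).
Then the next iterate is (x₁, x₂)₁ = (-0.992, 0.797).

(-0.992, 0.797)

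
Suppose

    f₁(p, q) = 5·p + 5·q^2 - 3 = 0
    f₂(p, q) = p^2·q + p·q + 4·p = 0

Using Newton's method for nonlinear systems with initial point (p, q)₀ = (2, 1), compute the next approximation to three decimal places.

At (2, 1): F = (12.000, 14.000).
Jacobian J = [[5, 10·q], [2·p·q + q + 4, p^2 + p]].
At the point, J = [[5.000, 10.000], [9.000, 6.000]] (det J = -60.000).
Solving J·Δ = −F gives Δ = (-1.133, -0.633).
Then the next iterate is (p, q)₁ = (0.867, 0.367).

(0.867, 0.367)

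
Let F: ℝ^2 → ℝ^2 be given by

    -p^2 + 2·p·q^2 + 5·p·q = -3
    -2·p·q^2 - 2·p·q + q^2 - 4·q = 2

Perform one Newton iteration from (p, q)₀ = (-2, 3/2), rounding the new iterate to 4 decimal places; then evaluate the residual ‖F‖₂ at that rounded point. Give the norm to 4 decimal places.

12.5480

At (-2, 3/2): F = (-25.0000, 9.2500).
Jacobian J = [[-2·p + 2·q^2 + 5·q, 4·p·q + 5·p], [-2·q^2 - 2·q, -4·p·q - 2·p + 2·q - 4]].
At the point, J = [[16.0000, -22.0000], [-7.5000, 15.0000]] (det J = 75.0000).
Solving J·Δ = −F gives Δ = (2.2867, 0.5267).
Then the next iterate is (p, q)₁ = (0.2867, 2.0267).
Re-evaluating at (0.2867, 2.0267): F = (8.178325, -9.516645), so ‖F‖₂ = 12.5480.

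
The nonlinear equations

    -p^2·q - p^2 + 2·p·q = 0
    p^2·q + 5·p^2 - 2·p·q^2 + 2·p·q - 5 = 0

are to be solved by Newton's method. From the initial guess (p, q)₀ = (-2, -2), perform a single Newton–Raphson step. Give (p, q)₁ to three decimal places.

At (-2, -2): F = (12.000, 31.000).
Jacobian J = [[-2·p·q - 2·p + 2·q, -p^2 + 2·p], [2·p·q + 10·p - 2·q^2 + 2·q, p^2 - 4·p·q + 2·p]].
At the point, J = [[-8.000, -8.000], [-24.000, -16.000]] (det J = -64.000).
Solving J·Δ = −F gives Δ = (0.875, 0.625).
Then the next iterate is (p, q)₁ = (-1.125, -1.375).

(-1.125, -1.375)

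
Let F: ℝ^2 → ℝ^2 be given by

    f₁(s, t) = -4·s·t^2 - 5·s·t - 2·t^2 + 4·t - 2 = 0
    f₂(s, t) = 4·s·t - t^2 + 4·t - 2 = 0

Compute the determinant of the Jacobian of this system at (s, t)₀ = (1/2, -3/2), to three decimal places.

J = [[-4·t^2 - 5·t, -8·s·t - 5·s - 4·t + 4], [4·t, 4·s - 2·t + 4]].
At the point, J = [[-1.500, 13.500], [-6.000, 9.000]].
det J = 67.500.

67.500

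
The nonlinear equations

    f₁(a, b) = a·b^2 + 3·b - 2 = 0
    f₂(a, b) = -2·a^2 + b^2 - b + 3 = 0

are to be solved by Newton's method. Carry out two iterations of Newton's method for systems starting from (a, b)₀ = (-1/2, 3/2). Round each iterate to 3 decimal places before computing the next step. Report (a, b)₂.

(2.817, -1.966)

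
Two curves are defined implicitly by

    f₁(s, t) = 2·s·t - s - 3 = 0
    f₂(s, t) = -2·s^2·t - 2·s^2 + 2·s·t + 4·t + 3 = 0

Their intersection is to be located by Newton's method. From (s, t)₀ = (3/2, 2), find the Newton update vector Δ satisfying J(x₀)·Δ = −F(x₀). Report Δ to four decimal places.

(0.1364, -0.6364)

At (3/2, 2): F = (1.5000, 3.5000).
Jacobian J = [[2·t - 1, 2·s], [-4·s·t - 4·s + 2·t, -2·s^2 + 2·s + 4]].
At the point, J = [[3.0000, 3.0000], [-14.0000, 2.5000]] (det J = 49.5000).
Solving J·Δ = −F gives Δ = (0.1364, -0.6364).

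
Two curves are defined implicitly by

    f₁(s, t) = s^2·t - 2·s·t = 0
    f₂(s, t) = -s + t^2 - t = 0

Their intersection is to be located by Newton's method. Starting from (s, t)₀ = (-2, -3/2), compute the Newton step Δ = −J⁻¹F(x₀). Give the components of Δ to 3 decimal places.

At (-2, -3/2): F = (-12.000, 5.750).
Jacobian J = [[2·s·t - 2·t, s^2 - 2·s], [-1, 2·t - 1]].
At the point, J = [[9.000, 8.000], [-1.000, -4.000]] (det J = -28.000).
Solving J·Δ = −F gives Δ = (0.071, 1.420).

(0.071, 1.420)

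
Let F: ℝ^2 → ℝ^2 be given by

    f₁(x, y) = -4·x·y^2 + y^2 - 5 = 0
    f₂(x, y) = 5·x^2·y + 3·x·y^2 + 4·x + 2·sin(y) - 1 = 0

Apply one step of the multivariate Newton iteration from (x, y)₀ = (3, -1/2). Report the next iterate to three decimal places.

(5.404, 0.423)

At (3, -1/2): F = (-7.750, -10.20885).
Jacobian J = [[-4·y^2, -8·x·y + 2·y], [10·x·y + 3·y^2 + 4, 5·x^2 + 6·x·y + 2·cos(y)]].
At the point, J = [[-1.000, 11.000], [-10.250, 37.75517]] (det J = 74.99483).
Solving J·Δ = −F gives Δ = (2.404, 0.923).
Then the next iterate is (x, y)₁ = (5.404, 0.423).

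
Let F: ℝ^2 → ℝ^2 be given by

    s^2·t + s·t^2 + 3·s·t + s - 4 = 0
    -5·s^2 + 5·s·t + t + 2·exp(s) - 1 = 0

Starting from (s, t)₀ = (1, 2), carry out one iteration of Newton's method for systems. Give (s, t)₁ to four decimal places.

At (1, 2): F = (9.0000, 11.436564).
Jacobian J = [[2·s·t + t^2 + 3·t + 1, s^2 + 2·s·t + 3·s], [-10·s + 5·t + 2·exp(s), 5·s + 1]].
At the point, J = [[15.0000, 8.0000], [5.436564, 6.0000]] (det J = 46.507491).
Solving J·Δ = −F gives Δ = (0.8062, -2.6366).
Then the next iterate is (s, t)₁ = (1.8062, -0.6366).

(1.8062, -0.6366)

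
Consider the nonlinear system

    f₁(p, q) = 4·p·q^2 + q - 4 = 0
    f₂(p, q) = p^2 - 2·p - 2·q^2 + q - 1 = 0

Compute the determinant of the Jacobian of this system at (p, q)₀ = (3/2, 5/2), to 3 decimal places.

-256.000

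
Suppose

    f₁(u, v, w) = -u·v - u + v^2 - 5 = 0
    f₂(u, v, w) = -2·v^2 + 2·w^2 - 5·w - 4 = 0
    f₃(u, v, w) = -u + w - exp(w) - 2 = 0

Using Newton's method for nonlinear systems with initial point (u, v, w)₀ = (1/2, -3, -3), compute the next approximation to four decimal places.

(-5.0682, -3.9440, -3.0193)

At (1/2, -3, -3): F = (5.0000, 11.0000, -5.549787).
Jacobian J = [[-v - 1, -u + 2·v, 0], [0, -4·v, 4·w - 5], [-1, 0, -exp(w) + 1]].
At the point, J = [[2.0000, -6.5000, 0.0000], [0.0000, 12.0000, -17.0000], [-1.0000, 0.0000, 0.950213]] (det J = -87.694890).
Solving J·Δ = −F gives Δ = (-5.5682, -0.9440, -0.0193).
Then the next iterate is (u, v, w)₁ = (-5.0682, -3.9440, -3.0193).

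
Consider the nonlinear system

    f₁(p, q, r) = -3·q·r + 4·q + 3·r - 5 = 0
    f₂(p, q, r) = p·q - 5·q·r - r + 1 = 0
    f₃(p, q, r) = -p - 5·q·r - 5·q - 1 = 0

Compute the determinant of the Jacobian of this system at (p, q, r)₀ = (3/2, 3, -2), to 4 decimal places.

J = [[0, -3·r + 4, -3·q + 3], [q, p - 5·r, -5·q - 1], [-1, -5·r - 5, -5·q]].
At the point, J = [[0.0000, 10.0000, -6.0000], [3.0000, 11.5000, -16.0000], [-1.0000, 5.0000, -15.0000]].
det J = 451.0000.

451.0000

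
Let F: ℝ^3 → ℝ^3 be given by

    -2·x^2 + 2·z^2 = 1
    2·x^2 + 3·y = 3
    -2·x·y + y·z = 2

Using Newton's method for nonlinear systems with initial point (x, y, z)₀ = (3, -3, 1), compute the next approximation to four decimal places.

(2.3971, -2.5882, 3.4412)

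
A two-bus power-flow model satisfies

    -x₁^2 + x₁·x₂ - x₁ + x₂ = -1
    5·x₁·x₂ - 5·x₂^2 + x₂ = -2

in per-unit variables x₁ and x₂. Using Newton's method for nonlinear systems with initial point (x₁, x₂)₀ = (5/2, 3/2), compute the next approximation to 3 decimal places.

(0.718, -0.077)

At (5/2, 3/2): F = (-2.500, 11.000).
Jacobian J = [[-2·x₁ + x₂ - 1, x₁ + 1], [5·x₂, 5·x₁ - 10·x₂ + 1]].
At the point, J = [[-4.500, 3.500], [7.500, -1.500]] (det J = -19.500).
Solving J·Δ = −F gives Δ = (-1.782, -1.577).
Then the next iterate is (x₁, x₂)₁ = (0.718, -0.077).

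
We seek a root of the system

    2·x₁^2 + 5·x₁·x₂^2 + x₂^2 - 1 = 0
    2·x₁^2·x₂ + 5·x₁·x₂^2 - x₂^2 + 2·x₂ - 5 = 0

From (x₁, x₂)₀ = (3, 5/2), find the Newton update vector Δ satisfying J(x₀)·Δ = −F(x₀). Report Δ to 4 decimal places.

At (3, 5/2): F = (117.0000, 132.5000).
Jacobian J = [[4·x₁ + 5·x₂^2, 10·x₁·x₂ + 2·x₂], [4·x₁·x₂ + 5·x₂^2, 2·x₁^2 + 10·x₁·x₂ - 2·x₂ + 2]].
At the point, J = [[43.2500, 80.0000], [61.2500, 90.0000]] (det J = -1007.5000).
Solving J·Δ = −F gives Δ = (-0.0695, -1.4249).

(-0.0695, -1.4249)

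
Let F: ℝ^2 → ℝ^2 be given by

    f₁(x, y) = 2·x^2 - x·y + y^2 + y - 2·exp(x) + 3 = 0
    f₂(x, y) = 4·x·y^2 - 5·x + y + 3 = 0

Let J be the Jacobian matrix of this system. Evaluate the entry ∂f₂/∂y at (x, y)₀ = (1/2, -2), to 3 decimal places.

∂f₂/∂y = 8·x·y + 1.
At (1/2, -2) this is -7.000.

-7.000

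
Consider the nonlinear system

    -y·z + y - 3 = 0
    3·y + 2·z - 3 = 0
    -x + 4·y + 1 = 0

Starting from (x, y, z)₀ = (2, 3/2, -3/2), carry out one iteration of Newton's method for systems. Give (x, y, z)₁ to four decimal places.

(7.3158, 1.5789, -0.8684)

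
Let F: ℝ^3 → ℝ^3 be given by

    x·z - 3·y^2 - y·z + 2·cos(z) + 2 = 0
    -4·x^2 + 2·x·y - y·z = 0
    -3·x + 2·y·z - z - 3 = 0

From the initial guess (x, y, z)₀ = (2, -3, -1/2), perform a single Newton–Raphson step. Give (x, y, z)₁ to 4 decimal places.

(0.9001, -1.4663, -1.0334)

At (2, -3, -1/2): F = (-25.744835, -29.5000, -5.5000).
Jacobian J = [[z, -6·y - z, x - y - 2·sin(z)], [-8·x + 2·y, 2·x - z, -y], [-3, 2·z, 2·y - 1]].
At the point, J = [[-0.5000, 18.5000, 5.958851], [-22.0000, 4.5000, 3.0000], [-3.0000, -1.0000, -7.0000]] (det J = -2789.710787).
Solving J·Δ = −F gives Δ = (-1.0999, 1.5337, -0.5334).
Then the next iterate is (x, y, z)₁ = (0.9001, -1.4663, -1.0334).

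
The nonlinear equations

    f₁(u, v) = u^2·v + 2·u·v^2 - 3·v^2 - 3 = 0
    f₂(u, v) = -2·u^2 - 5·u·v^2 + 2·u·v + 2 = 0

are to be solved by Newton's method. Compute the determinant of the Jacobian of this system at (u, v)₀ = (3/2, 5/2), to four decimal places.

J = [[2·u·v + 2·v^2, u^2 + 4·u·v - 6·v], [-4·u - 5·v^2 + 2·v, -10·u·v + 2·u]].
At the point, J = [[20.0000, 2.2500], [-32.2500, -34.5000]].
det J = -617.4375.

-617.4375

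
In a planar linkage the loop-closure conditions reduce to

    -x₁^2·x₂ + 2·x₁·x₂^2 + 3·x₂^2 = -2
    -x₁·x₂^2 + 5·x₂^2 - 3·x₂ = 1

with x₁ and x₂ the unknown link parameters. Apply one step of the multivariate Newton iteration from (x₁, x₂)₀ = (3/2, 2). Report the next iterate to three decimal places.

(0.727, 1.083)

At (3/2, 2): F = (21.500, 7.000).
Jacobian J = [[-2·x₁·x₂ + 2·x₂^2, -x₁^2 + 4·x₁·x₂ + 6·x₂], [-x₂^2, -2·x₁·x₂ + 10·x₂ - 3]].
At the point, J = [[2.000, 21.750], [-4.000, 11.000]] (det J = 109.000).
Solving J·Δ = −F gives Δ = (-0.773, -0.917).
Then the next iterate is (x₁, x₂)₁ = (0.727, 1.083).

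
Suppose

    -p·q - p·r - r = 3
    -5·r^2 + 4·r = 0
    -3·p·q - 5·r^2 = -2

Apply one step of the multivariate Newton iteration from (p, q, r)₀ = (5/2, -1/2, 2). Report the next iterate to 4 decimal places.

(-0.6875, -1.0375, 1.2500)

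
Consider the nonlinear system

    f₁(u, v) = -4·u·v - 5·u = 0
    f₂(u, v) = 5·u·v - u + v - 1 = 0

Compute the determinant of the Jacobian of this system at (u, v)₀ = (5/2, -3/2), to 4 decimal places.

J = [[-4·v - 5, -4·u], [5·v - 1, 5·u + 1]].
At the point, J = [[1.0000, -10.0000], [-8.5000, 13.5000]].
det J = -71.5000.

-71.5000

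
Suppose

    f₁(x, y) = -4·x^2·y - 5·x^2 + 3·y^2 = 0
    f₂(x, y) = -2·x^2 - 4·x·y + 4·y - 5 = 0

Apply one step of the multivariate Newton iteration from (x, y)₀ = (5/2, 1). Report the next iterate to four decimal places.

At (5/2, 1): F = (-53.2500, -23.5000).
Jacobian J = [[-8·x·y - 10·x, -4·x^2 + 6·y], [-4·x - 4·y, -4·x + 4]].
At the point, J = [[-45.0000, -19.0000], [-14.0000, -6.0000]] (det J = 4.0000).
Solving J·Δ = −F gives Δ = (31.7500, -78.0000).
Then the next iterate is (x, y)₁ = (34.2500, -77.0000).

(34.2500, -77.0000)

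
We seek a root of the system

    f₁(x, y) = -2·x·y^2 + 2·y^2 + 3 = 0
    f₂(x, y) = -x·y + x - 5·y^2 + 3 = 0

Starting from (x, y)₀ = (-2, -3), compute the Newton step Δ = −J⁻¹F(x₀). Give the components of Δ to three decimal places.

(0.056, 1.556)

At (-2, -3): F = (57.000, -50.000).
Jacobian J = [[-2·y^2, -4·x·y + 4·y], [-y + 1, -x - 10·y]].
At the point, J = [[-18.000, -36.000], [4.000, 32.000]] (det J = -432.000).
Solving J·Δ = −F gives Δ = (0.056, 1.556).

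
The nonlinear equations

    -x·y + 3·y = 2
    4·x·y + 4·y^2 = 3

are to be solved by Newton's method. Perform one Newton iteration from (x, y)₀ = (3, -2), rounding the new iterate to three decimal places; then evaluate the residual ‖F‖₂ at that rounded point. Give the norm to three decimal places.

71.408

At (3, -2): F = (-2.000, -11.000).
Jacobian J = [[-y, -x + 3], [4·y, 4·x + 8·y]].
At the point, J = [[2.000, 0.000], [-8.000, -4.000]] (det J = -8.000).
Solving J·Δ = −F gives Δ = (1.000, -4.750).
Then the next iterate is (x, y)₁ = (4.000, -6.750).
Re-evaluating at (4.000, -6.750): F = (4.750, 71.250), so ‖F‖₂ = 71.408.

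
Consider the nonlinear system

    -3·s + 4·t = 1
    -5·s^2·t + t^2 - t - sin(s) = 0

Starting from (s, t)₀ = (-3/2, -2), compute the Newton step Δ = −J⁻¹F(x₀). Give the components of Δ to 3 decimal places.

(0.265, 1.324)

At (-3/2, -2): F = (-4.500, 29.49749).
Jacobian J = [[-3, 4], [-10·s·t - cos(s), -5·s^2 + 2·t - 1]].
At the point, J = [[-3.000, 4.000], [-30.07074, -16.250]] (det J = 169.03295).
Solving J·Δ = −F gives Δ = (0.265, 1.324).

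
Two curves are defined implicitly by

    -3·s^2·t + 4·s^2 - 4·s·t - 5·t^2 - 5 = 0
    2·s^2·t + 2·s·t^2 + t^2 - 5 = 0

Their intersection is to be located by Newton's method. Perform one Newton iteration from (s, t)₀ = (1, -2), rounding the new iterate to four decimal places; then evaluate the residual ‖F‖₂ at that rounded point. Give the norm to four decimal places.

0.6808

At (1, -2): F = (-7.0000, 3.0000).
Jacobian J = [[-6·s·t + 8·s - 4·t, -3·s^2 - 4·s - 10·t], [4·s·t + 2·t^2, 2·s^2 + 4·s·t + 2·t]].
At the point, J = [[28.0000, 13.0000], [0.0000, -10.0000]] (det J = -280.0000).
Solving J·Δ = −F gives Δ = (0.1107, 0.3000).
Then the next iterate is (s, t)₁ = (1.1107, -1.7000).
Re-evaluating at (1.1107, -1.7000): F = (-0.670984, 0.115421), so ‖F‖₂ = 0.6808.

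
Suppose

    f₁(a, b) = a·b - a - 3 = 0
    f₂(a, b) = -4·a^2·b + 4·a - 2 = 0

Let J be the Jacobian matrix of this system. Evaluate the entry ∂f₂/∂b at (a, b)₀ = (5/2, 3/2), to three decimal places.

-25.000

∂f₂/∂b = -4·a^2.
At (5/2, 3/2) this is -25.000.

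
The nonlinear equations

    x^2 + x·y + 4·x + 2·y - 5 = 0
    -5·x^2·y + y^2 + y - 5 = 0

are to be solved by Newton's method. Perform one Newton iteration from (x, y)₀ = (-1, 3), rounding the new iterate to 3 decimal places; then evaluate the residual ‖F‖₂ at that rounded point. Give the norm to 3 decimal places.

24.331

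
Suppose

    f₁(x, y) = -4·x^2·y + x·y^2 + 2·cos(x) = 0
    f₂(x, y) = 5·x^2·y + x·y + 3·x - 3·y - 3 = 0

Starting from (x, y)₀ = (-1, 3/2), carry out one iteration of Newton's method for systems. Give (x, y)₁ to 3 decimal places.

(-1.672, -1.053)

At (-1, 3/2): F = (-7.16940, -4.500).
Jacobian J = [[-8·x·y + y^2 - 2·sin(x), -4·x^2 + 2·x·y], [10·x·y + y + 3, 5·x^2 + x - 3]].
At the point, J = [[15.93294, -7.000], [-10.500, 1.000]] (det J = -57.56706).
Solving J·Δ = −F gives Δ = (-0.672, -2.553).
Then the next iterate is (x, y)₁ = (-1.672, -1.053).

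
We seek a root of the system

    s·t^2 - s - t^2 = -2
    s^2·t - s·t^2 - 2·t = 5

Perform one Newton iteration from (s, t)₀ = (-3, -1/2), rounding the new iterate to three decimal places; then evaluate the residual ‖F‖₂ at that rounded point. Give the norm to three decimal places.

At (-3, -1/2): F = (4.000, -7.750).
Jacobian J = [[t^2 - 1, 2·s·t - 2·t], [2·s·t - t^2, s^2 - 2·s·t - 2]].
At the point, J = [[-0.750, 4.000], [2.750, 4.000]] (det J = -14.000).
Solving J·Δ = −F gives Δ = (3.357, -0.371).
Then the next iterate is (s, t)₁ = (0.357, -0.871).
Re-evaluating at (0.357, -0.871): F = (1.15519, -3.63984), so ‖F‖₂ = 3.819.

3.819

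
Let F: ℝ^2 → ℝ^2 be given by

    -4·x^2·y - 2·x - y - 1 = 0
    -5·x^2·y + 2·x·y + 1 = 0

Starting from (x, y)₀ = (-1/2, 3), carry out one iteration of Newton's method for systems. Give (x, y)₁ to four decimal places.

(-0.6026, -0.5128)

At (-1/2, 3): F = (-6.0000, -5.7500).
Jacobian J = [[-8·x·y - 2, -4·x^2 - 1], [-10·x·y + 2·y, -5·x^2 + 2·x]].
At the point, J = [[10.0000, -2.0000], [21.0000, -2.2500]] (det J = 19.5000).
Solving J·Δ = −F gives Δ = (-0.1026, -3.5128).
Then the next iterate is (x, y)₁ = (-0.6026, -0.5128).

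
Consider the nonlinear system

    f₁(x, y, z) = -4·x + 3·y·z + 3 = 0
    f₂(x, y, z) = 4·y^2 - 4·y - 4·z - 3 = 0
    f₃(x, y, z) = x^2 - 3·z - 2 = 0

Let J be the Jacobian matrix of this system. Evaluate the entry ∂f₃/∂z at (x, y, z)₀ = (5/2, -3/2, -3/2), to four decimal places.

∂f₃/∂z = -3.
At (5/2, -3/2, -3/2) this is -3.0000.

-3.0000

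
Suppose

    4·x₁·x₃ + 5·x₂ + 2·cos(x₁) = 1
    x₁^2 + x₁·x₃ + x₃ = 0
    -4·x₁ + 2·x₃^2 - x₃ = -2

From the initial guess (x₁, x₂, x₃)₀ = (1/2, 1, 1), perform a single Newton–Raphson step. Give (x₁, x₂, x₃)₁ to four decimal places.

(0.1875, -0.0610, 0.2500)

At (1/2, 1, 1): F = (7.755165, 1.7500, 1.0000).
Jacobian J = [[4·x₃ - 2·sin(x₁), 5, 4·x₁], [2·x₁ + x₃, 0, x₁ + 1], [-4, 0, 4·x₃ - 1]].
At the point, J = [[3.041149, 5.0000, 2.0000], [2.0000, 0.0000, 1.5000], [-4.0000, 0.0000, 3.0000]] (det J = -60.0000).
Solving J·Δ = −F gives Δ = (-0.3125, -1.0610, -0.7500).
Then the next iterate is (x₁, x₂, x₃)₁ = (0.1875, -0.0610, 0.2500).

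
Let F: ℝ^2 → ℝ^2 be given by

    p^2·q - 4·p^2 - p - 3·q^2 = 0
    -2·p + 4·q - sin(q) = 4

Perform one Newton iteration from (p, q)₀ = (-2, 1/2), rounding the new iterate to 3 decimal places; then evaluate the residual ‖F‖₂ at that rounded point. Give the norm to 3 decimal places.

At (-2, 1/2): F = (-12.750, 1.52057).
Jacobian J = [[2·p·q - 8·p - 1, p^2 - 6·q], [-2, -cos(q) + 4]].
At the point, J = [[13.000, 1.000], [-2.000, 3.12242]] (det J = 42.59143).
Solving J·Δ = −F gives Δ = (0.970, 0.135).
Then the next iterate is (p, q)₁ = (-1.030, 0.635).
Re-evaluating at (-1.030, 0.635): F = (-3.74960, 0.00682), so ‖F‖₂ = 3.750.

3.750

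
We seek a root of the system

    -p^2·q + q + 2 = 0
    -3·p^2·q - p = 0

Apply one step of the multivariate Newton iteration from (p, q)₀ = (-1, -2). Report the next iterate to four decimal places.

At (-1, -2): F = (2.0000, 7.0000).
Jacobian J = [[-2·p·q, -p^2 + 1], [-6·p·q - 1, -3·p^2]].
At the point, J = [[-4.0000, 0.0000], [-13.0000, -3.0000]] (det J = 12.0000).
Solving J·Δ = −F gives Δ = (0.5000, 0.1667).
Then the next iterate is (p, q)₁ = (-0.5000, -1.8333).

(-0.5000, -1.8333)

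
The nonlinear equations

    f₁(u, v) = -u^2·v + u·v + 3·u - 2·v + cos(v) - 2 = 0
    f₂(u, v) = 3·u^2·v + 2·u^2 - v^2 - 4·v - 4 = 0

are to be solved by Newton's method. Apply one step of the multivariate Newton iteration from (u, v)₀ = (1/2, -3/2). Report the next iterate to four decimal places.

(0.0411, -0.4114)

At (1/2, -3/2): F = (2.195737, -0.8750).
Jacobian J = [[-2·u·v + v + 3, -u^2 + u - sin(v) - 2], [6·u·v + 4·u, 3·u^2 - 2·v - 4]].
At the point, J = [[3.0000, -0.752505], [-2.5000, -0.2500]] (det J = -2.631263).
Solving J·Δ = −F gives Δ = (-0.4589, 1.0886).
Then the next iterate is (u, v)₁ = (0.0411, -0.4114).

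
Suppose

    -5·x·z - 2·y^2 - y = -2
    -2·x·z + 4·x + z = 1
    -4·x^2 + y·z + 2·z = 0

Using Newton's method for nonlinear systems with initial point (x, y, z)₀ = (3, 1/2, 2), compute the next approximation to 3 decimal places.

At (3, 1/2, 2): F = (-29.000, 1.000, -31.000).
Jacobian J = [[-5·z, -4·y - 1, -5·x], [-2·z + 4, 0, -2·x + 1], [-8·x, z, y + 2]].
At the point, J = [[-10.000, -3.000, -15.000], [0.000, 0.000, -5.000], [-24.000, 2.000, 2.500]] (det J = -460.000).
Solving J·Δ = −F gives Δ = (-1.690, -5.033, 0.200).
Then the next iterate is (x, y, z)₁ = (1.310, -4.533, 2.200).

(1.310, -4.533, 2.200)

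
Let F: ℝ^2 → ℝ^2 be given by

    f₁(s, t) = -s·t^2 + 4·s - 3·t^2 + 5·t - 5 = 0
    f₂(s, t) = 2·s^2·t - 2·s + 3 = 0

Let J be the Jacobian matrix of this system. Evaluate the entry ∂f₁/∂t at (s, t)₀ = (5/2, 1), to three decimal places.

∂f₁/∂t = -2·s·t - 6·t + 5.
At (5/2, 1) this is -6.000.

-6.000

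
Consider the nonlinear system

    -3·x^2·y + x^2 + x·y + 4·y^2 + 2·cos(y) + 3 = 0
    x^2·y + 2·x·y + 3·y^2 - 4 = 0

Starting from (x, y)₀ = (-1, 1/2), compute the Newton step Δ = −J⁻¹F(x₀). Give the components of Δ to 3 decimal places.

At (-1, 1/2): F = (4.75517, -3.750).
Jacobian J = [[-6·x·y + 2·x + y, -3·x^2 + x + 8·y - 2·sin(y)], [2·x·y + 2·y, x^2 + 2·x + 6·y]].
At the point, J = [[1.500, -0.95885], [0.000, 2.000]] (det J = 3.000).
Solving J·Δ = −F gives Δ = (-1.972, 1.875).

(-1.972, 1.875)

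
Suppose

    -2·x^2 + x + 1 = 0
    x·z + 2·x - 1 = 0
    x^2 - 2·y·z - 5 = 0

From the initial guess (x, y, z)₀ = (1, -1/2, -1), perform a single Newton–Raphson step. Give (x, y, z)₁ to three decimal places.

(1.000, 2.000, -1.000)

At (1, -1/2, -1): F = (0.000, 0.000, -5.000).
Jacobian J = [[-4·x + 1, 0, 0], [z + 2, 0, x], [2·x, -2·z, -2·y]].
At the point, J = [[-3.000, 0.000, 0.000], [1.000, 0.000, 1.000], [2.000, 2.000, 1.000]] (det J = 6.000).
Solving J·Δ = −F gives Δ = (0.000, 2.500, 0.000).
Then the next iterate is (x, y, z)₁ = (1.000, 2.000, -1.000).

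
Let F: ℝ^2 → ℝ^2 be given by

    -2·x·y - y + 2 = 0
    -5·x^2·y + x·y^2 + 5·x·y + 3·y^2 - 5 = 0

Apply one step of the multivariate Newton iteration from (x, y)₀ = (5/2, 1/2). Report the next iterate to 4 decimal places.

At (5/2, 1/2): F = (-1.0000, -13.0000).
Jacobian J = [[-2·y, -2·x - 1], [-10·x·y + y^2 + 5·y, -5·x^2 + 2·x·y + 5·x + 6·y]].
At the point, J = [[-1.0000, -6.0000], [-9.7500, -13.2500]] (det J = -45.2500).
Solving J·Δ = −F gives Δ = (-1.4309, 0.0718).
Then the next iterate is (x, y)₁ = (1.0691, 0.5718).

(1.0691, 0.5718)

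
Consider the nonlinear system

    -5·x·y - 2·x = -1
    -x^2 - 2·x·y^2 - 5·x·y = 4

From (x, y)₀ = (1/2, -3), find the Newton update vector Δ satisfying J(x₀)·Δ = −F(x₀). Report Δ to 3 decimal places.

(-0.335, 1.261)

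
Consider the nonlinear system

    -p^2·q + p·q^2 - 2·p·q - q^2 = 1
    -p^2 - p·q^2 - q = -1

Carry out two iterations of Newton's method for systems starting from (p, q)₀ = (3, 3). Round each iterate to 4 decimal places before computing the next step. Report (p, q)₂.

At (3, 3): F = (-28.0000, -38.0000).
Jacobian J = [[-2·p·q + q^2 - 2·q, -p^2 + 2·p·q - 2·p - 2·q], [-2·p - q^2, -2·p·q - 1]].
At the point, J = [[-15.0000, -3.0000], [-15.0000, -19.0000]] (det J = 240.0000).
Solving J·Δ = −F gives Δ = (-1.7417, -0.6250).
Then the next iterate is (p, q)₁ = (1.2583, 2.3750).
Round to (1.2583, 2.3750) and repeat: F = (-9.280334, -10.055917), J = [[-5.0863, -2.872994], [-8.157225, -6.976925]].
Δ = (-2.9755, 2.0375), so (p, q)₂ = (-1.7172, 4.4125).

(-1.7172, 4.4125)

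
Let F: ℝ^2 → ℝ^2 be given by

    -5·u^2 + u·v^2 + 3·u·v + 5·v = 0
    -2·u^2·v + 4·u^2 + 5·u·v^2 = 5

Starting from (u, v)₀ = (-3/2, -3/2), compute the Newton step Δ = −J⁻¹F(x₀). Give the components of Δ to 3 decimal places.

At (-3/2, -3/2): F = (-15.375, -6.125).
Jacobian J = [[-10·u + v^2 + 3·v, 2·u·v + 3·u + 5], [-4·u·v + 8·u + 5·v^2, -2·u^2 + 10·u·v]].
At the point, J = [[12.750, 5.000], [-9.750, 18.000]] (det J = 278.250).
Solving J·Δ = −F gives Δ = (0.885, 0.819).

(0.885, 0.819)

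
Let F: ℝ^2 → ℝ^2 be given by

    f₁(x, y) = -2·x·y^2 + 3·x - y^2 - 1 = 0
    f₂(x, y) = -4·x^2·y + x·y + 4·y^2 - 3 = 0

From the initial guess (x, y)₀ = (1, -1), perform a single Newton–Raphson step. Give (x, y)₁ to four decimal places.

(0.7547, -0.7925)

At (1, -1): F = (-1.0000, 4.0000).
Jacobian J = [[-2·y^2 + 3, -4·x·y - 2·y], [-8·x·y + y, -4·x^2 + x + 8·y]].
At the point, J = [[1.0000, 6.0000], [7.0000, -11.0000]] (det J = -53.0000).
Solving J·Δ = −F gives Δ = (-0.2453, 0.2075).
Then the next iterate is (x, y)₁ = (0.7547, -0.7925).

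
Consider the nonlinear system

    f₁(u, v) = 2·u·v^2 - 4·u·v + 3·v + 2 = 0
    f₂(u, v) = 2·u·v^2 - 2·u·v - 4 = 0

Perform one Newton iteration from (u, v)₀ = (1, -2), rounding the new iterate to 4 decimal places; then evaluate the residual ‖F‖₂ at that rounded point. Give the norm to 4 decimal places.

At (1, -2): F = (12.0000, 8.0000).
Jacobian J = [[2·v^2 - 4·v, 4·u·v - 4·u + 3], [2·v^2 - 2·v, 4·u·v - 2·u]].
At the point, J = [[16.0000, -9.0000], [12.0000, -10.0000]] (det J = -52.0000).
Solving J·Δ = −F gives Δ = (-0.9231, -0.3077).
Then the next iterate is (u, v)₁ = (0.0769, -2.3077).
Re-evaluating at (0.0769, -2.3077): F = (-3.394193, -2.826017), so ‖F‖₂ = 4.4167.

4.4167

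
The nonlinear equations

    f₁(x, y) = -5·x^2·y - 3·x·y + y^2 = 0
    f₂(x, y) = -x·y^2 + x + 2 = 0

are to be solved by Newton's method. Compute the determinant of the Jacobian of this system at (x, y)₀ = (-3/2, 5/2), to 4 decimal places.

J = [[-10·x·y - 3·y, -5·x^2 - 3·x + 2·y], [-y^2 + 1, -2·x·y]].
At the point, J = [[30.0000, -1.7500], [-5.2500, 7.5000]].
det J = 215.8125.

215.8125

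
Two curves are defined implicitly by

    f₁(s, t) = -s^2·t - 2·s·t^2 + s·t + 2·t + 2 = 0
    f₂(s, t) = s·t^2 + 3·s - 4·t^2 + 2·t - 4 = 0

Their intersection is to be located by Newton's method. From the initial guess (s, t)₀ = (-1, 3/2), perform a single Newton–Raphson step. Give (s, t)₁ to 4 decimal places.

(-0.7778, 0.4167)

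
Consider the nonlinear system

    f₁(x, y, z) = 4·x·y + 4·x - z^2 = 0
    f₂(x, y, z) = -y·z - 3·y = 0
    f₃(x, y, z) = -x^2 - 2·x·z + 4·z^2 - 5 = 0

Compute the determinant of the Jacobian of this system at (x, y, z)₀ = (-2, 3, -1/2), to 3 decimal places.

132.500

J = [[4·y + 4, 4·x, -2·z], [0, -z - 3, -y], [-2·x - 2·z, 0, -2·x + 8·z]].
At the point, J = [[16.000, -8.000, 1.000], [0.000, -2.500, -3.000], [5.000, 0.000, 0.000]].
det J = 132.500.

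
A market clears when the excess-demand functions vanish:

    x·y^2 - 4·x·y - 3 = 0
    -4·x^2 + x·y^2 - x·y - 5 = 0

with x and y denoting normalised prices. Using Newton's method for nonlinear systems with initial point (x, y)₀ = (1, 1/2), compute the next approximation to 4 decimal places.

(-0.1212, -0.4293)

At (1, 1/2): F = (-4.7500, -9.2500).
Jacobian J = [[y^2 - 4·y, 2·x·y - 4·x], [-8·x + y^2 - y, 2·x·y - x]].
At the point, J = [[-1.7500, -3.0000], [-8.2500, 0.0000]] (det J = -24.7500).
Solving J·Δ = −F gives Δ = (-1.1212, -0.9293).
Then the next iterate is (x, y)₁ = (-0.1212, -0.4293).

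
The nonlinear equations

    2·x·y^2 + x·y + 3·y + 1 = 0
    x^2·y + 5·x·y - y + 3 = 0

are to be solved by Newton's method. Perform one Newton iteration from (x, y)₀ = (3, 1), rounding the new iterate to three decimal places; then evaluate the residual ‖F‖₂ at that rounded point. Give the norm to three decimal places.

At (3, 1): F = (13.000, 26.000).
Jacobian J = [[2·y^2 + y, 4·x·y + x + 3], [2·x·y + 5·y, x^2 + 5·x - 1]].
At the point, J = [[3.000, 18.000], [11.000, 23.000]] (det J = -129.000).
Solving J·Δ = −F gives Δ = (-1.310, -0.504).
Then the next iterate is (x, y)₁ = (1.690, 0.496).
Re-evaluating at (1.690, 0.496): F = (4.15777, 8.11183), so ‖F‖₂ = 9.115.

9.115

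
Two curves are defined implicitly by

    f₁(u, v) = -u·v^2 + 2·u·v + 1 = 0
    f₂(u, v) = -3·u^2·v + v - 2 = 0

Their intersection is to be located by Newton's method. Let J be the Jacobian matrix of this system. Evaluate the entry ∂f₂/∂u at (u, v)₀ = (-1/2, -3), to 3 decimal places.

∂f₂/∂u = -6·u·v.
At (-1/2, -3) this is -9.000.

-9.000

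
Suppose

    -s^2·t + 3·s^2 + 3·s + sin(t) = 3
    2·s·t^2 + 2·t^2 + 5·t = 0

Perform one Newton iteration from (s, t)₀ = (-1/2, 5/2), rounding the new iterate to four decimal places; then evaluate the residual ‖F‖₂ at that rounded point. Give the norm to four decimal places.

At (-1/2, 5/2): F = (-3.776528, 18.7500).
Jacobian J = [[-2·s·t + 6·s + 3, -s^2 + cos(t)], [2·t^2, 4·s·t + 4·t + 5]].
At the point, J = [[2.5000, -1.051144], [12.5000, 10.0000]] (det J = 38.139295).
Solving J·Δ = −F gives Δ = (0.4734, -2.4668).
Then the next iterate is (s, t)₁ = (-0.0266, 0.0332).
Re-evaluating at (-0.0266, 0.0332): F = (-3.044507, 0.168146), so ‖F‖₂ = 3.0491.

3.0491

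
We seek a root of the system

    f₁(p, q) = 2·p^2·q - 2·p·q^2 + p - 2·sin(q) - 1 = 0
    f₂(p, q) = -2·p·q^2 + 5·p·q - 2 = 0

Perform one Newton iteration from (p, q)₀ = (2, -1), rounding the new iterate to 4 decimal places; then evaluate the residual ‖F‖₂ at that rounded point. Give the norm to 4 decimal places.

At (2, -1): F = (-9.317058, -16.0000).
Jacobian J = [[4·p·q - 2·q^2 + 1, 2·p^2 - 4·p·q - 2·cos(q)], [-2·q^2 + 5·q, -4·p·q + 5·p]].
At the point, J = [[-9.0000, 14.919395], [-7.0000, 18.0000]] (det J = -57.564232).
Solving J·Δ = −F gives Δ = (1.2335, 1.3686).
Then the next iterate is (p, q)₁ = (3.2335, 0.3686).
Re-evaluating at (3.2335, 0.3686): F = (8.342046, 3.080695), so ‖F‖₂ = 8.8927.

8.8927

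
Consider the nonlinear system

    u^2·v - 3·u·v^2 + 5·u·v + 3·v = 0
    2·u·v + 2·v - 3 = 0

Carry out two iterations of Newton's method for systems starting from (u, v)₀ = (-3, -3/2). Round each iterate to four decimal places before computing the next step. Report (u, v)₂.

At (-3, -3/2): F = (24.7500, 3.0000).
Jacobian J = [[2·u·v - 3·v^2 + 5·v, u^2 - 6·u·v + 5·u + 3], [2·v, 2·u + 2]].
At the point, J = [[-5.2500, -30.0000], [-3.0000, -4.0000]] (det J = -69.0000).
Solving J·Δ = −F gives Δ = (-0.1304, 0.8478).
Then the next iterate is (u, v)₁ = (-3.1304, -0.6522).
Round to (-3.1304, -0.6522) and repeat: F = (5.855149, -0.221106), J = [[-0.453801, -15.102477], [-1.3044, -4.2608]].
Δ = (-1.5922, 0.4355), so (u, v)₂ = (-4.7226, -0.2167).

(-4.7226, -0.2167)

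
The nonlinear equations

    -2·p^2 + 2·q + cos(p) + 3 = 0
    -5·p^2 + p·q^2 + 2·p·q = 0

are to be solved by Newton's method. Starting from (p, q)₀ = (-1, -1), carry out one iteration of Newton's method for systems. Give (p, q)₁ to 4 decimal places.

(-0.5556, -1.8460)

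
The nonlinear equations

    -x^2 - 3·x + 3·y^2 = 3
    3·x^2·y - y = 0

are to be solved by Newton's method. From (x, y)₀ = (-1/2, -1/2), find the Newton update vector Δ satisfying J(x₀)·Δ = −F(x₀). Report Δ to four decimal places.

At (-1/2, -1/2): F = (-1.0000, 0.1250).
Jacobian J = [[-2·x - 3, 6·y], [6·x·y, 3·x^2 - 1]].
At the point, J = [[-2.0000, -3.0000], [1.5000, -0.2500]] (det J = 5.0000).
Solving J·Δ = −F gives Δ = (-0.1250, -0.2500).

(-0.1250, -0.2500)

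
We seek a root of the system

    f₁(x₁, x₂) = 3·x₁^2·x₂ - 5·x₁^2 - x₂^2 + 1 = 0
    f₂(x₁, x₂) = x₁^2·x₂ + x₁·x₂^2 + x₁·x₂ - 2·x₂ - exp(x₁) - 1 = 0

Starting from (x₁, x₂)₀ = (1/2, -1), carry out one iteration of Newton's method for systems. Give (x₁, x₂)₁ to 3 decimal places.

(0.224, -1.075)

At (1/2, -1): F = (-2.000, -0.89872).
Jacobian J = [[6·x₁·x₂ - 10·x₁, 3·x₁^2 - 2·x₂], [2·x₁·x₂ + x₂^2 + x₂ - exp(x₁), x₁^2 + 2·x₁·x₂ + x₁ - 2]].
At the point, J = [[-8.000, 2.750], [-2.64872, -2.250]] (det J = 25.28398).
Solving J·Δ = −F gives Δ = (-0.276, -0.075).
Then the next iterate is (x₁, x₂)₁ = (0.224, -1.075).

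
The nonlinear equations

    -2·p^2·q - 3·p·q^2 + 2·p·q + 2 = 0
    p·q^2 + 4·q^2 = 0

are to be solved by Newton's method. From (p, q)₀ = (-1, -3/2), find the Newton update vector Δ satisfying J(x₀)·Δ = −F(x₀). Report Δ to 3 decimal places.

(0.263, 0.816)

At (-1, -3/2): F = (14.750, 6.750).
Jacobian J = [[-4·p·q - 3·q^2 + 2·q, -2·p^2 - 6·p·q + 2·p], [q^2, 2·p·q + 8·q]].
At the point, J = [[-15.750, -13.000], [2.250, -9.000]] (det J = 171.000).
Solving J·Δ = −F gives Δ = (0.263, 0.816).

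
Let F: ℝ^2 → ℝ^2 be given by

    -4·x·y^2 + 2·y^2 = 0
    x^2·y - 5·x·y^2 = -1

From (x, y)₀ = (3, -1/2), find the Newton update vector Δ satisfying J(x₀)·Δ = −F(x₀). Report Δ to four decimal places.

(-0.6757, 0.1824)

At (3, -1/2): F = (-2.5000, -7.2500).
Jacobian J = [[-4·y^2, -8·x·y + 4·y], [2·x·y - 5·y^2, x^2 - 10·x·y]].
At the point, J = [[-1.0000, 10.0000], [-4.2500, 24.0000]] (det J = 18.5000).
Solving J·Δ = −F gives Δ = (-0.6757, 0.1824).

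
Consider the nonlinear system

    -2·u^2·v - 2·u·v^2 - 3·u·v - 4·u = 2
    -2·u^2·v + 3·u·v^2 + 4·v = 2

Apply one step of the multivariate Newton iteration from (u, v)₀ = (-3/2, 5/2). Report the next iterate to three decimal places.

At (-3/2, 5/2): F = (22.750, -31.375).
Jacobian J = [[-4·u·v - 2·v^2 - 3·v - 4, -2·u^2 - 4·u·v - 3·u], [-4·u·v + 3·v^2, -2·u^2 + 6·u·v + 4]].
At the point, J = [[-9.000, 15.000], [33.750, -23.000]] (det J = -299.250).
Solving J·Δ = −F gives Δ = (-0.176, -1.622).
Then the next iterate is (u, v)₁ = (-1.676, 0.878).

(-1.676, 0.878)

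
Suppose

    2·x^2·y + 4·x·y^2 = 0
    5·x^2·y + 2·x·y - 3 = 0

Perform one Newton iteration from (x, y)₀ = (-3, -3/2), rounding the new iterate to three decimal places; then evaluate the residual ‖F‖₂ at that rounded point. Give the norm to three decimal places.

24.839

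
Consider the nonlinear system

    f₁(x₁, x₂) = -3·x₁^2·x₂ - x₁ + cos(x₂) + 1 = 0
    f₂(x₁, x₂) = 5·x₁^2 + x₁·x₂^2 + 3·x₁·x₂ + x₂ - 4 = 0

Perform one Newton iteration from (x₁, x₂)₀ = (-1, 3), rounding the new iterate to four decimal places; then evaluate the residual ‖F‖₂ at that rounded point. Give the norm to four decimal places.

4.4981

At (-1, 3): F = (-7.989992, -14.0000).
Jacobian J = [[-6·x₁·x₂ - 1, -3·x₁^2 - sin(x₂)], [10·x₁ + x₂^2 + 3·x₂, 2·x₁·x₂ + 3·x₁ + 1]].
At the point, J = [[17.0000, -3.141120], [8.0000, -8.0000]] (det J = -110.871040).
Solving J·Δ = −F gives Δ = (0.1799, -1.5701).
Then the next iterate is (x₁, x₂)₁ = (-0.8201, 1.4299).
Re-evaluating at (-0.8201, 1.4299): F = (-0.924567, -4.402051), so ‖F‖₂ = 4.4981.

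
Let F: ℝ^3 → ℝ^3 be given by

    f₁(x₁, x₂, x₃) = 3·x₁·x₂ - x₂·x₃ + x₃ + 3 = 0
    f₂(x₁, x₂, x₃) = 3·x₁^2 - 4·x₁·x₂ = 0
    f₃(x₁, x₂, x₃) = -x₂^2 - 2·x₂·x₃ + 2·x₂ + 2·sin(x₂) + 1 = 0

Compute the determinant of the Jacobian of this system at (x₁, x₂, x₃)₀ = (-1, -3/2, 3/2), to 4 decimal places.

-54.0000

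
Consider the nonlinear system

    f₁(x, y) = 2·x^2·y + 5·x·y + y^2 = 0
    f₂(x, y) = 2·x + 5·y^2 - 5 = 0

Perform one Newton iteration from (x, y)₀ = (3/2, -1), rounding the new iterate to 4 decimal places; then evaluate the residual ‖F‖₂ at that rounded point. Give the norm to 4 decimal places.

2.5683

At (3/2, -1): F = (-11.0000, 3.0000).
Jacobian J = [[4·x·y + 5·y, 2·x^2 + 5·x + 2·y], [2, 10·y]].
At the point, J = [[-11.0000, 10.0000], [2.0000, -10.0000]] (det J = 90.0000).
Solving J·Δ = −F gives Δ = (-0.8889, 0.1222).
Then the next iterate is (x, y)₁ = (0.6111, -0.8778).
Re-evaluating at (0.6111, -0.8778): F = (-2.567202, 0.074864), so ‖F‖₂ = 2.5683.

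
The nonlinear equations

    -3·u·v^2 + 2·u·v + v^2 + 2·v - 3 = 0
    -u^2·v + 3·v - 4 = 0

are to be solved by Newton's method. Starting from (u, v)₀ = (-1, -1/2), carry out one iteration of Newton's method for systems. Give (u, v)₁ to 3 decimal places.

At (-1, -1/2): F = (-2.000, -5.000).
Jacobian J = [[-3·v^2 + 2·v, -6·u·v + 2·u + 2·v + 2], [-2·u·v, -u^2 + 3]].
At the point, J = [[-1.750, -4.000], [-1.000, 2.000]] (det J = -7.500).
Solving J·Δ = −F gives Δ = (-3.200, 0.900).
Then the next iterate is (u, v)₁ = (-4.200, 0.400).

(-4.200, 0.400)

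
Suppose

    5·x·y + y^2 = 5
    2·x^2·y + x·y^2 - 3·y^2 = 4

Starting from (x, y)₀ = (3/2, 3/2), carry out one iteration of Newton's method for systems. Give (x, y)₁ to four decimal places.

At (3/2, 3/2): F = (8.5000, -0.6250).
Jacobian J = [[5·y, 5·x + 2·y], [4·x·y + y^2, 2·x^2 + 2·x·y - 6·y]].
At the point, J = [[7.5000, 10.5000], [11.2500, 0.0000]] (det J = -118.1250).
Solving J·Δ = −F gives Δ = (0.0556, -0.8492).
Then the next iterate is (x, y)₁ = (1.5556, 0.6508).

(1.5556, 0.6508)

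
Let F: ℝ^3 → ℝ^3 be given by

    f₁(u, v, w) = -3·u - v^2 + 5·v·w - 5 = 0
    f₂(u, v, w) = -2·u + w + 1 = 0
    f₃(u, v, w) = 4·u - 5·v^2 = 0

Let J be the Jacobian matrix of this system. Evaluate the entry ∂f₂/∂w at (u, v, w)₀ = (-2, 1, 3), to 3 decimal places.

∂f₂/∂w = 1.
At (-2, 1, 3) this is 1.000.

1.000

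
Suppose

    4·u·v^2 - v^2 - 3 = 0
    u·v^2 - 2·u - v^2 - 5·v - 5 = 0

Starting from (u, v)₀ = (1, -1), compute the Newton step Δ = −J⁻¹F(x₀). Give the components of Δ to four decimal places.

At (1, -1): F = (0.0000, -2.0000).
Jacobian J = [[4·v^2, 8·u·v - 2·v], [v^2 - 2, 2·u·v - 2·v - 5]].
At the point, J = [[4.0000, -6.0000], [-1.0000, -5.0000]] (det J = -26.0000).
Solving J·Δ = −F gives Δ = (-0.4615, -0.3077).

(-0.4615, -0.3077)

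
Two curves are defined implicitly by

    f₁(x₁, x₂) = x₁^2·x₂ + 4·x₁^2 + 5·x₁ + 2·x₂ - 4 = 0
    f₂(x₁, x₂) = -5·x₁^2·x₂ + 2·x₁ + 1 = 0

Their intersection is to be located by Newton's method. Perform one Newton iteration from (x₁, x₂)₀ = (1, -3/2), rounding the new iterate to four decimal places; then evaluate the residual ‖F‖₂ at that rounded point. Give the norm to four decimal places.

3.5341

At (1, -3/2): F = (0.5000, 10.5000).
Jacobian J = [[2·x₁·x₂ + 8·x₁ + 5, x₁^2 + 2], [-10·x₁·x₂ + 2, -5·x₁^2]].
At the point, J = [[10.0000, 3.0000], [17.0000, -5.0000]] (det J = -101.0000).
Solving J·Δ = −F gives Δ = (-0.3366, 0.9554).
Then the next iterate is (x₁, x₂)₁ = (0.6634, -0.5446).
Re-evaluating at (0.6634, -0.5446): F = (-0.251480, 3.525191), so ‖F‖₂ = 3.5341.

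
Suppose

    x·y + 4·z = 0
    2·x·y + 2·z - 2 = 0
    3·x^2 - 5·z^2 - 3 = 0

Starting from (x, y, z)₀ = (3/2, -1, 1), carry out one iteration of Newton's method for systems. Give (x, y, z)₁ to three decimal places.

At (3/2, -1, 1): F = (2.500, -3.000, -1.250).
Jacobian J = [[y, x, 4], [2·y, 2·x, 2], [6·x, 0, -10·z]].
At the point, J = [[-1.000, 1.500, 4.000], [-2.000, 3.000, 2.000], [9.000, 0.000, -10.000]] (det J = -81.000).
Solving J·Δ = −F gives Δ = (-1.343, 0.994, -1.333).
Then the next iterate is (x, y, z)₁ = (0.157, -0.006, -0.333).

(0.157, -0.006, -0.333)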